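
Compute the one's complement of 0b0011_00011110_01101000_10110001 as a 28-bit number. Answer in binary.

0b1100111000011001011101001110

Invert each bit: 0011000111100110100010110001 → 1100111000011001011101001110.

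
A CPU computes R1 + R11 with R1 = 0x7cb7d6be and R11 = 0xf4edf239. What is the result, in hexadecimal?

Add column by column in base 16, right to left:
  e+9 = 7 carry 1
  b+3+1 = f
  6+2 = 8
  d+f = c carry 1
  7+d+1 = 5 carry 1
  b+e+1 = a carry 1
  c+4+1 = 1 carry 1
  7+f+1 = 7 carry 1
  final carry 1

0x171a5c8f7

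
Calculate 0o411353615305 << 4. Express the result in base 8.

0o10227274326120

4 bits is not a whole number of base-8 digits; in binary: 100001001011101011110001101011000101 << 4 = 1000010010111010111100011010110001010000.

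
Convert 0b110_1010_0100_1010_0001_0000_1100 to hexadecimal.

0x6a4a10c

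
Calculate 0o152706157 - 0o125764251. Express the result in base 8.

Subtract column by column in base 8:
  7-1 → 6
  5-5 → 0
  1-2 → 7 (borrow)
  6-4-1 → 1
  0-6 → 2 (borrow)
  7-7-1 → 7 (borrow)
  2-5-1 → 4 (borrow)
  5-2-1 → 2
  1-1 → 0

0o24721706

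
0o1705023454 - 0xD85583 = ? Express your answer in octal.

0o1616750651

0xD85583 = 0o66052603 in octal.
Subtract column by column in base 8:
  4-3 → 1
  5-0 → 5
  4-6 → 6 (borrow)
  3-2-1 → 0
  2-5 → 5 (borrow)
  0-0-1 → 7 (borrow)
  5-6-1 → 6 (borrow)
  0-6-1 → 1 (borrow)
  7-0-1 → 6
  1-0 → 1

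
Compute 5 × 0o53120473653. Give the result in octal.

0o327623053127

Multiply each base-8 digit by 5, carrying:
  3×5 = 15 → write 7 carry 1
  5×5+1 = 26 → write 2 carry 3
  6×5+3 = 33 → write 1 carry 4
  3×5+4 = 19 → write 3 carry 2
  7×5+2 = 37 → write 5 carry 4
  4×5+4 = 24 → write 0 carry 3
  0×5+3 = 3 → write 3
  2×5 = 10 → write 2 carry 1
  1×5+1 = 6 → write 6
  3×5 = 15 → write 7 carry 1
  5×5+1 = 26 → write 2 carry 3
  remaining carry: 3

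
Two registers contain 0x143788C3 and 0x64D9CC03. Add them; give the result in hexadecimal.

Add column by column in base 16, right to left:
  3+3 = 6
  C+0 = C
  8+C = 4 carry 1
  8+C+1 = 5 carry 1
  7+9+1 = 1 carry 1
  3+D+1 = 1 carry 1
  4+4+1 = 9
  1+6 = 7

0x791154C6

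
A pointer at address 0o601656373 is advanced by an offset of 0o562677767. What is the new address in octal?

0o1364556362

Add column by column in base 8, right to left:
  3+7 = 2 carry 1
  7+6+1 = 6 carry 1
  3+7+1 = 3 carry 1
  6+7+1 = 6 carry 1
  5+7+1 = 5 carry 1
  6+6+1 = 5 carry 1
  1+2+1 = 4
  0+6 = 6
  6+5 = 3 carry 1
  final carry 1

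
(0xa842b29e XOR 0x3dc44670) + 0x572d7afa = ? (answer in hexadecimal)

0xecb46fe8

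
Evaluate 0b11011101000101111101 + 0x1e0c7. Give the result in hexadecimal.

0xfb244

0b11011101000101111101 = 0xdd17d in hexadecimal.
Add column by column in base 16, right to left:
  d+7 = 4 carry 1
  7+c+1 = 4 carry 1
  1+0+1 = 2
  d+e = b carry 1
  d+1+1 = f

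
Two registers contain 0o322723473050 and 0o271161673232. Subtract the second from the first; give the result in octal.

0o31541577616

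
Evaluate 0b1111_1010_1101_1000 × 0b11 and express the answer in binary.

Multiply each base-2 digit by 3, carrying:
  0×3 = 0 → write 0
  0×3 = 0 → write 0
  0×3 = 0 → write 0
  1×3 = 3 → write 1 carry 1
  1×3+1 = 4 → write 0 carry 2
  0×3+2 = 2 → write 0 carry 1
  1×3+1 = 4 → write 0 carry 2
  1×3+2 = 5 → write 1 carry 2
  0×3+2 = 2 → write 0 carry 1
  1×3+1 = 4 → write 0 carry 2
  0×3+2 = 2 → write 0 carry 1
  1×3+1 = 4 → write 0 carry 2
  1×3+2 = 5 → write 1 carry 2
  1×3+2 = 5 → write 1 carry 2
  1×3+2 = 5 → write 1 carry 2
  1×3+2 = 5 → write 1 carry 2
  remaining carry: 10

0b101111000010001000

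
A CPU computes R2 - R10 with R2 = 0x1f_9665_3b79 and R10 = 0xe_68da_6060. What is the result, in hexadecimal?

0x112d8adb19

Subtract column by column in base 16:
  9-0 → 9
  7-6 → 1
  b-0 → b
  3-6 → d (borrow)
  5-a-1 → a (borrow)
  6-d-1 → 8 (borrow)
  6-8-1 → d (borrow)
  9-6-1 → 2
  f-e → 1
  1-0 → 1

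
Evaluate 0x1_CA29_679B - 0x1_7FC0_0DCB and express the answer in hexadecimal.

0x4A6959D0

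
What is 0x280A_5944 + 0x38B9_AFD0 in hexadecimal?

Add column by column in base 16, right to left:
  4+0 = 4
  4+D = 1 carry 1
  9+F+1 = 9 carry 1
  5+A+1 = 0 carry 1
  A+9+1 = 4 carry 1
  0+B+1 = C
  8+8 = 0 carry 1
  2+3+1 = 6

0x60C40914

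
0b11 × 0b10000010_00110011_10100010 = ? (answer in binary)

Multiply each base-2 digit by 3, carrying:
  0×3 = 0 → write 0
  1×3 = 3 → write 1 carry 1
  0×3+1 = 1 → write 1
  0×3 = 0 → write 0
  0×3 = 0 → write 0
  1×3 = 3 → write 1 carry 1
  0×3+1 = 1 → write 1
  1×3 = 3 → write 1 carry 1
  1×3+1 = 4 → write 0 carry 2
  1×3+2 = 5 → write 1 carry 2
  0×3+2 = 2 → write 0 carry 1
  0×3+1 = 1 → write 1
  1×3 = 3 → write 1 carry 1
  1×3+1 = 4 → write 0 carry 2
  0×3+2 = 2 → write 0 carry 1
  0×3+1 = 1 → write 1
  0×3 = 0 → write 0
  1×3 = 3 → write 1 carry 1
  0×3+1 = 1 → write 1
  0×3 = 0 → write 0
  0×3 = 0 → write 0
  0×3 = 0 → write 0
  0×3 = 0 → write 0
  1×3 = 3 → write 1 carry 1
  remaining carry: 1

0b1100001101001101011100110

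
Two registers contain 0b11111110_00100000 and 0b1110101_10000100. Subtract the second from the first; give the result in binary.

Subtract column by column in base 2:
  0-0 → 0
  0-0 → 0
  0-1 → 1 (borrow)
  0-0-1 → 1 (borrow)
  0-0-1 → 1 (borrow)
  1-0-1 → 0
  0-0 → 0
  0-1 → 1 (borrow)
  0-1-1 → 0 (borrow)
  1-0-1 → 0
  1-1 → 0
  1-0 → 1
  1-1 → 0
  1-1 → 0
  1-1 → 0
  1-0 → 1

0b1000100010011100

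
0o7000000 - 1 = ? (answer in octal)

0o6777777

The trailing 6 digits are 0, so subtracting 1 borrows through: they become 7 and the next digit up decrements.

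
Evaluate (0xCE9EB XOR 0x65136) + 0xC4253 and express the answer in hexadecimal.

0x16FB30

First 0xCE9EB XOR 0x65136 = 0xAB8DD.
Add column by column in base 16, right to left:
  D+3 = 0 carry 1
  D+5+1 = 3 carry 1
  8+2+1 = B
  B+4 = F
  A+C = 6 carry 1
  final carry 1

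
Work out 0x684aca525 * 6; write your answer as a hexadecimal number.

0x271c0bdede

Multiply each base-16 digit by 6, carrying:
  5×6 = 30 → write e carry 1
  2×6+1 = 13 → write d
  5×6 = 30 → write e carry 1
  a×6+1 = 61 → write d carry 3
  c×6+3 = 75 → write b carry 4
  a×6+4 = 64 → write 0 carry 4
  4×6+4 = 28 → write c carry 1
  8×6+1 = 49 → write 1 carry 3
  6×6+3 = 39 → write 7 carry 2
  remaining carry: 2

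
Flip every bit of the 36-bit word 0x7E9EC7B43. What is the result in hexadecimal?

Each hex digit d becomes F−d:
  7→8, E→1, 9→6, E→1, C→3, 7→8, B→4, 4→B, 3→C

0x8161384BC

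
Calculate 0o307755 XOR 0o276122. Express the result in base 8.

0o171677

XOR each oct digit independently (no carries):
  3^2=1, 0^7=7, 7^6=1, 7^1=6, 5^2=7, 5^2=7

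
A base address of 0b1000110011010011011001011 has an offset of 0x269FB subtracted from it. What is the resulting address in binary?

0b1000101110011110011010000

0x269FB = 0b100110100111111011 in binary.
Subtract column by column in base 2:
  1-1 → 0
  1-1 → 0
  0-0 → 0
  1-1 → 0
  0-1 → 1 (borrow)
  0-1-1 → 0 (borrow)
  1-1-1 → 1 (borrow)
  1-1-1 → 1 (borrow)
  0-1-1 → 0 (borrow)
  1-0-1 → 0
  1-0 → 1
  0-1 → 1 (borrow)
  0-0-1 → 1 (borrow)
  1-1-1 → 1 (borrow)
  0-1-1 → 0 (borrow)
  1-0-1 → 0
  1-0 → 1
  0-1 → 1 (borrow)
  0-0-1 → 1 (borrow)
  1-0-1 → 0
  1-0 → 1
  0-0 → 0
  0-0 → 0
  0-0 → 0
  1-0 → 1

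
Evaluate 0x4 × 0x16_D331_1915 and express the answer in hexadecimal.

Multiply each base-16 digit by 4, carrying:
  5×4 = 20 → write 4 carry 1
  1×4+1 = 5 → write 5
  9×4 = 36 → write 4 carry 2
  1×4+2 = 6 → write 6
  1×4 = 4 → write 4
  3×4 = 12 → write C
  3×4 = 12 → write C
  D×4 = 52 → write 4 carry 3
  6×4+3 = 27 → write B carry 1
  1×4+1 = 5 → write 5

0x5B4CC46454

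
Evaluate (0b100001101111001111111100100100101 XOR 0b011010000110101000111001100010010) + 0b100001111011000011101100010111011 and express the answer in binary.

0b1011101100100101010110001011110010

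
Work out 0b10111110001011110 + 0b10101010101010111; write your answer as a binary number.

0b101101000110110101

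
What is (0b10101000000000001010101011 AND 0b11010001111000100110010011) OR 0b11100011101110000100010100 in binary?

0b11100011101110000110010111

0b10101000000000001010101011 AND 0b11010001111000100110010011 = 0b10000000000000000010000011.
Then OR with 0b11100011101110000100010100.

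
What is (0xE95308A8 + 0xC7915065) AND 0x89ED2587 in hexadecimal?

0x80E40105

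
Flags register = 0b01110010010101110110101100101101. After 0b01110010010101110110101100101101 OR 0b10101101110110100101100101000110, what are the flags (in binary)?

OR bit by bit (1 where either bit is 1):
  01110010010101110110101100101101
| 10101101110110100101100101000110
= 11111111110111110111101101101111

0b11111111110111110111101101101111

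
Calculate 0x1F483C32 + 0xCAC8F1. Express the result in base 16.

0x20130523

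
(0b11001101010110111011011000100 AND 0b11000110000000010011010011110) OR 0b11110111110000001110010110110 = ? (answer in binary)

0b11001101010110111011011000100 AND 0b11000110000000010011010011110 = 0b11000100000000010011010000100.
Then OR with 0b11110111110000001110010110110.

0b11110111110000011111010110110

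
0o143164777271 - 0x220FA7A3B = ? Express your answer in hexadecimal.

0o143164777271 = 0x319D3FEB9 in hexadecimal.
Subtract column by column in base 16:
  9-B → E (borrow)
  B-3-1 → 7
  E-A → 4
  F-7 → 8
  3-A → 9 (borrow)
  D-F-1 → D (borrow)
  9-0-1 → 8
  1-2 → F (borrow)
  3-2-1 → 0

0xF8D9847E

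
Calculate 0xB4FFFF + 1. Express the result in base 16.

0xB50000

The trailing 4 digits are F (max in base 16), so adding 1 cascades: they roll to 0 and the next digit up increments.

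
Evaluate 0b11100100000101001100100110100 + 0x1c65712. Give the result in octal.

0b11100100000101001100100110100 = 0o3440514464 in octal.
0x1c65712 = 0o161453422 in octal.
Add column by column in base 8, right to left:
  4+2 = 6
  6+2 = 0 carry 1
  4+4+1 = 1 carry 1
  4+3+1 = 0 carry 1
  1+5+1 = 7
  5+4 = 1 carry 1
  0+1+1 = 2
  4+6 = 2 carry 1
  4+1+1 = 6
  3+0 = 3

0o3622170106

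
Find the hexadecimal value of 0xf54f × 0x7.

0x6b529

Multiply each base-16 digit by 7, carrying:
  f×7 = 105 → write 9 carry 6
  4×7+6 = 34 → write 2 carry 2
  5×7+2 = 37 → write 5 carry 2
  f×7+2 = 107 → write b carry 6
  remaining carry: 6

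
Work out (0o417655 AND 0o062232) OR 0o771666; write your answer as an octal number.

0o773676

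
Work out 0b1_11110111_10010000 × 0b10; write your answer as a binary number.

Multiply each base-2 digit by 2, carrying:
  0×2 = 0 → write 0
  0×2 = 0 → write 0
  0×2 = 0 → write 0
  0×2 = 0 → write 0
  1×2 = 2 → write 0 carry 1
  0×2+1 = 1 → write 1
  0×2 = 0 → write 0
  1×2 = 2 → write 0 carry 1
  1×2+1 = 3 → write 1 carry 1
  1×2+1 = 3 → write 1 carry 1
  1×2+1 = 3 → write 1 carry 1
  0×2+1 = 1 → write 1
  1×2 = 2 → write 0 carry 1
  1×2+1 = 3 → write 1 carry 1
  1×2+1 = 3 → write 1 carry 1
  1×2+1 = 3 → write 1 carry 1
  1×2+1 = 3 → write 1 carry 1
  remaining carry: 1

0b111110111100100000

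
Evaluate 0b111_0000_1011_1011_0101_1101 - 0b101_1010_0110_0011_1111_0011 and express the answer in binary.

Subtract column by column in base 2:
  1-1 → 0
  0-1 → 1 (borrow)
  1-0-1 → 0
  1-0 → 1
  1-1 → 0
  0-1 → 1 (borrow)
  1-1-1 → 1 (borrow)
  0-1-1 → 0 (borrow)
  1-1-1 → 1 (borrow)
  1-1-1 → 1 (borrow)
  0-0-1 → 1 (borrow)
  1-0-1 → 0
  1-0 → 1
  1-1 → 0
  0-1 → 1 (borrow)
  1-0-1 → 0
  0-0 → 0
  0-1 → 1 (borrow)
  0-0-1 → 1 (borrow)
  0-1-1 → 0 (borrow)
  1-1-1 → 1 (borrow)
  1-0-1 → 0
  1-1 → 0

0b101100101011101101010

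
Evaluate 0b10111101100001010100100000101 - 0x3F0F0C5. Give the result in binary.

0b10011101111111011100001000000

0x3F0F0C5 = 0b11111100001111000011000101 in binary.
Subtract column by column in base 2:
  1-1 → 0
  0-0 → 0
  1-1 → 0
  0-0 → 0
  0-0 → 0
  0-0 → 0
  0-1 → 1 (borrow)
  0-1-1 → 0 (borrow)
  1-0-1 → 0
  0-0 → 0
  0-0 → 0
  1-0 → 1
  0-1 → 1 (borrow)
  1-1-1 → 1 (borrow)
  0-1-1 → 0 (borrow)
  1-1-1 → 1 (borrow)
  0-0-1 → 1 (borrow)
  0-0-1 → 1 (borrow)
  0-0-1 → 1 (borrow)
  0-0-1 → 1 (borrow)
  1-1-1 → 1 (borrow)
  1-1-1 → 1 (borrow)
  0-1-1 → 0 (borrow)
  1-1-1 → 1 (borrow)
  1-1-1 → 1 (borrow)
  1-1-1 → 1 (borrow)
  1-0-1 → 0
  0-0 → 0
  1-0 → 1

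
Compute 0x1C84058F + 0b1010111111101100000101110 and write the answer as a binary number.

0b11101111000111101110110111101

0x1C84058F = 0b11100100001000000010110001111 in binary.
Add column by column in base 2, right to left:
  1+0 = 1
  1+1 = 0 carry 1
  1+1+1 = 1 carry 1
  1+1+1 = 1 carry 1
  0+0+1 = 1
  0+1 = 1
  0+0 = 0
  1+0 = 1
  1+0 = 1
  0+0 = 0
  1+0 = 1
  0+1 = 1
  0+1 = 1
  0+0 = 0
  0+1 = 1
  0+1 = 1
  0+1 = 1
  0+1 = 1
  1+1 = 0 carry 1
  0+1+1 = 0 carry 1
  0+1+1 = 0 carry 1
  0+0+1 = 1
  0+1 = 1
  1+0 = 1
  0+1 = 1
  0+0 = 0
  1+0 = 1
  1+0 = 1
  1+0 = 1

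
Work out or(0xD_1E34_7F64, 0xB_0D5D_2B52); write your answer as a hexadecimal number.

0xF1F7D7F76

OR each hex digit independently (no carries):
  D|B=F, 1|0=1, E|D=F, 3|5=7, 4|D=D, 7|2=7, F|B=F, 6|5=7, 4|2=6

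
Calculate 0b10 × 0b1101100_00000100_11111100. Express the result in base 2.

0b110110000000100111111000

Multiply each base-2 digit by 2, carrying:
  0×2 = 0 → write 0
  0×2 = 0 → write 0
  1×2 = 2 → write 0 carry 1
  1×2+1 = 3 → write 1 carry 1
  1×2+1 = 3 → write 1 carry 1
  1×2+1 = 3 → write 1 carry 1
  1×2+1 = 3 → write 1 carry 1
  1×2+1 = 3 → write 1 carry 1
  0×2+1 = 1 → write 1
  0×2 = 0 → write 0
  1×2 = 2 → write 0 carry 1
  0×2+1 = 1 → write 1
  0×2 = 0 → write 0
  0×2 = 0 → write 0
  0×2 = 0 → write 0
  0×2 = 0 → write 0
  0×2 = 0 → write 0
  0×2 = 0 → write 0
  1×2 = 2 → write 0 carry 1
  1×2+1 = 3 → write 1 carry 1
  0×2+1 = 1 → write 1
  1×2 = 2 → write 0 carry 1
  1×2+1 = 3 → write 1 carry 1
  remaining carry: 1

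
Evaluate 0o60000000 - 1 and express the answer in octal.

0o57777777

The trailing 7 digits are 0, so subtracting 1 borrows through: they become 7 and the next digit up decrements.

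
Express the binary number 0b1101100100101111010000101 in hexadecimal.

0x1B25E85

Group the bits into nibbles: 0001 1011 0010 0101 1110 1000 0101 → 1B25E85.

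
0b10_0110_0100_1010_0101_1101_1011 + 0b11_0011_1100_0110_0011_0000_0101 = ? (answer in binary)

0b101101000010000100011100000

Add column by column in base 2, right to left:
  1+1 = 0 carry 1
  1+0+1 = 0 carry 1
  0+1+1 = 0 carry 1
  1+0+1 = 0 carry 1
  1+0+1 = 0 carry 1
  0+0+1 = 1
  1+0 = 1
  1+0 = 1
  1+1 = 0 carry 1
  0+1+1 = 0 carry 1
  1+0+1 = 0 carry 1
  0+0+1 = 1
  0+0 = 0
  1+1 = 0 carry 1
  0+1+1 = 0 carry 1
  1+0+1 = 0 carry 1
  0+0+1 = 1
  0+0 = 0
  1+1 = 0 carry 1
  0+1+1 = 0 carry 1
  0+1+1 = 0 carry 1
  1+1+1 = 1 carry 1
  1+0+1 = 0 carry 1
  0+0+1 = 1
  0+1 = 1
  1+1 = 0 carry 1
  final carry 1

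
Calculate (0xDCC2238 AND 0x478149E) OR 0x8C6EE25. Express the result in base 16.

0xDCC2238 AND 0x478149E = 0x4480018.
Then OR with 0x8C6EE25.

0xCCEEE3D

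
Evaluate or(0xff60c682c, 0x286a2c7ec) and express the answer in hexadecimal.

OR each hex digit independently (no carries):
  f|2=f, f|8=f, 6|6=6, 0|a=a, c|2=e, 6|c=e, 8|7=f, 2|e=e, c|c=c

0xff6aeefec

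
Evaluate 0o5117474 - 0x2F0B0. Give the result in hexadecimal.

0o5117474 = 0x149F3C in hexadecimal.
Subtract column by column in base 16:
  C-0 → C
  3-B → 8 (borrow)
  F-0-1 → E
  9-F → A (borrow)
  4-2-1 → 1
  1-0 → 1

0x11AE8C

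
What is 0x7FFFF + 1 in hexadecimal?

0x80000

The trailing 4 digits are F (max in base 16), so adding 1 cascades: they roll to 0 and the next digit up increments.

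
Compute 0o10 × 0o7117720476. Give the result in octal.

Multiply each base-8 digit by 8, carrying:
  6×8 = 48 → write 0 carry 6
  7×8+6 = 62 → write 6 carry 7
  4×8+7 = 39 → write 7 carry 4
  0×8+4 = 4 → write 4
  2×8 = 16 → write 0 carry 2
  7×8+2 = 58 → write 2 carry 7
  7×8+7 = 63 → write 7 carry 7
  1×8+7 = 15 → write 7 carry 1
  1×8+1 = 9 → write 1 carry 1
  7×8+1 = 57 → write 1 carry 7
  remaining carry: 7

0o71177204760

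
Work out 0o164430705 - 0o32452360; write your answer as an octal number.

0o131756325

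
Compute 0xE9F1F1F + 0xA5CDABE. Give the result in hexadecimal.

Add column by column in base 16, right to left:
  F+E = D carry 1
  1+B+1 = D
  F+A = 9 carry 1
  1+D+1 = F
  F+C = B carry 1
  9+5+1 = F
  E+A = 8 carry 1
  final carry 1

0x18FBF9DD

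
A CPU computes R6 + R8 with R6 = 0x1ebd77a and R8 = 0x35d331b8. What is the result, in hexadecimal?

0x37bf0932

Add column by column in base 16, right to left:
  a+8 = 2 carry 1
  7+b+1 = 3 carry 1
  7+1+1 = 9
  d+3 = 0 carry 1
  b+3+1 = f
  e+d = b carry 1
  1+5+1 = 7
  0+3 = 3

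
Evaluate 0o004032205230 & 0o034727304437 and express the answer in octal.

0o004022204030

AND each oct digit independently (no carries):
  0&0=0, 0&3=0, 4&4=4, 0&7=0, 3&2=2, 2&7=2, 2&3=2, 0&0=0, 5&4=4, 2&4=0, 3&3=3, 0&7=0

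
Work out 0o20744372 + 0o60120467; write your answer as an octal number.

0o101065061

Add column by column in base 8, right to left:
  2+7 = 1 carry 1
  7+6+1 = 6 carry 1
  3+4+1 = 0 carry 1
  4+0+1 = 5
  4+2 = 6
  7+1 = 0 carry 1
  0+0+1 = 1
  2+6 = 0 carry 1
  final carry 1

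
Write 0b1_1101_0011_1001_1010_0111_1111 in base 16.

Group the bits into nibbles: 0001 1101 0011 1001 1010 0111 1111 → 1D39A7F.

0x1D39A7F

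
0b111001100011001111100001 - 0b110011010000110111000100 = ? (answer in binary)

0b110010010011000011101

Subtract column by column in base 2:
  1-0 → 1
  0-0 → 0
  0-1 → 1 (borrow)
  0-0-1 → 1 (borrow)
  0-0-1 → 1 (borrow)
  1-0-1 → 0
  1-1 → 0
  1-1 → 0
  1-1 → 0
  1-0 → 1
  0-1 → 1 (borrow)
  0-1-1 → 0 (borrow)
  1-0-1 → 0
  1-0 → 1
  0-0 → 0
  0-0 → 0
  0-1 → 1 (borrow)
  1-0-1 → 0
  1-1 → 0
  0-1 → 1 (borrow)
  0-0-1 → 1 (borrow)
  1-0-1 → 0
  1-1 → 0
  1-1 → 0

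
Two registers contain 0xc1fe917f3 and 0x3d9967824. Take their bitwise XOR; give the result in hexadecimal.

0xfc67f6fd7

XOR each hex digit independently (no carries):
  c^3=f, 1^d=c, f^9=6, e^9=7, 9^6=f, 1^7=6, 7^8=f, f^2=d, 3^4=7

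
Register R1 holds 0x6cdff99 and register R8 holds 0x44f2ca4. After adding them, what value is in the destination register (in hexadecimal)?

0xb1d2c3d

Add column by column in base 16, right to left:
  9+4 = d
  9+a = 3 carry 1
  f+c+1 = c carry 1
  f+2+1 = 2 carry 1
  d+f+1 = d carry 1
  c+4+1 = 1 carry 1
  6+4+1 = b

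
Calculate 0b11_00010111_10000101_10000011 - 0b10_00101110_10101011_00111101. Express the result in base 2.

Subtract column by column in base 2:
  1-1 → 0
  1-0 → 1
  0-1 → 1 (borrow)
  0-1-1 → 0 (borrow)
  0-1-1 → 0 (borrow)
  0-1-1 → 0 (borrow)
  0-0-1 → 1 (borrow)
  1-0-1 → 0
  1-1 → 0
  0-1 → 1 (borrow)
  1-0-1 → 0
  0-1 → 1 (borrow)
  0-0-1 → 1 (borrow)
  0-1-1 → 0 (borrow)
  0-0-1 → 1 (borrow)
  1-1-1 → 1 (borrow)
  1-0-1 → 0
  1-1 → 0
  1-1 → 0
  0-1 → 1 (borrow)
  1-0-1 → 0
  0-1 → 1 (borrow)
  0-0-1 → 1 (borrow)
  0-0-1 → 1 (borrow)
  1-0-1 → 0
  1-1 → 0

0b111010001101101001000110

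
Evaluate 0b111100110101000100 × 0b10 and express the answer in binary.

Multiply each base-2 digit by 2, carrying:
  0×2 = 0 → write 0
  0×2 = 0 → write 0
  1×2 = 2 → write 0 carry 1
  0×2+1 = 1 → write 1
  0×2 = 0 → write 0
  0×2 = 0 → write 0
  1×2 = 2 → write 0 carry 1
  0×2+1 = 1 → write 1
  1×2 = 2 → write 0 carry 1
  0×2+1 = 1 → write 1
  1×2 = 2 → write 0 carry 1
  1×2+1 = 3 → write 1 carry 1
  0×2+1 = 1 → write 1
  0×2 = 0 → write 0
  1×2 = 2 → write 0 carry 1
  1×2+1 = 3 → write 1 carry 1
  1×2+1 = 3 → write 1 carry 1
  1×2+1 = 3 → write 1 carry 1
  remaining carry: 1

0b1111001101010001000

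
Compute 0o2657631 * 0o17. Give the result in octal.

Multiply each base-8 digit by 15, carrying:
  1×15 = 15 → write 7 carry 1
  3×15+1 = 46 → write 6 carry 5
  6×15+5 = 95 → write 7 carry 11
  7×15+11 = 116 → write 4 carry 14
  5×15+14 = 89 → write 1 carry 11
  6×15+11 = 101 → write 5 carry 12
  2×15+12 = 42 → write 2 carry 5
  remaining carry: 5

0o52514767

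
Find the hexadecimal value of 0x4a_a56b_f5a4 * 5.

Multiply each base-16 digit by 5, carrying:
  4×5 = 20 → write 4 carry 1
  a×5+1 = 51 → write 3 carry 3
  5×5+3 = 28 → write c carry 1
  f×5+1 = 76 → write c carry 4
  b×5+4 = 59 → write b carry 3
  6×5+3 = 33 → write 1 carry 2
  5×5+2 = 27 → write b carry 1
  a×5+1 = 51 → write 3 carry 3
  a×5+3 = 53 → write 5 carry 3
  4×5+3 = 23 → write 7 carry 1
  remaining carry: 1

0x1753b1bcc34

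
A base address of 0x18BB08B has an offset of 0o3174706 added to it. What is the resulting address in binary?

0x18BB08B = 0b1100010111011000010001011 in binary.
0o3174706 = 0b11001111100111000110 in binary.
Add column by column in base 2, right to left:
  1+0 = 1
  1+1 = 0 carry 1
  0+1+1 = 0 carry 1
  1+0+1 = 0 carry 1
  0+0+1 = 1
  0+0 = 0
  0+1 = 1
  1+1 = 0 carry 1
  0+1+1 = 0 carry 1
  0+0+1 = 1
  0+0 = 0
  0+1 = 1
  1+1 = 0 carry 1
  1+1+1 = 1 carry 1
  0+1+1 = 0 carry 1
  1+1+1 = 1 carry 1
  1+0+1 = 0 carry 1
  1+0+1 = 0 carry 1
  0+1+1 = 0 carry 1
  1+1+1 = 1 carry 1
  0+0+1 = 1
  0+0 = 0
  0+0 = 0
  1+0 = 1
  1+0 = 1

0b1100110001010101001010001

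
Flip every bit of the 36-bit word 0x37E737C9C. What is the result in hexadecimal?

0xC818C8363

Each hex digit d becomes F−d:
  3→C, 7→8, E→1, 7→8, 3→C, 7→8, C→3, 9→6, C→3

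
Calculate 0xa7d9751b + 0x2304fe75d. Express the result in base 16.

Add column by column in base 16, right to left:
  b+d = 8 carry 1
  1+5+1 = 7
  5+7 = c
  7+e = 5 carry 1
  9+f+1 = 9 carry 1
  d+4+1 = 2 carry 1
  7+0+1 = 8
  a+3 = d
  0+2 = 2

0x2d8295c78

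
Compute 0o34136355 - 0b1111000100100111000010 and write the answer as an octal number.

0b1111000100100111000010 = 0o17044702 in octal.
Subtract column by column in base 8:
  5-2 → 3
  5-0 → 5
  3-7 → 4 (borrow)
  6-4-1 → 1
  3-4 → 7 (borrow)
  1-0-1 → 0
  4-7 → 5 (borrow)
  3-1-1 → 1

0o15071453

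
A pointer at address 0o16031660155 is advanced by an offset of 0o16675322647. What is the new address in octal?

Add column by column in base 8, right to left:
  5+7 = 4 carry 1
  5+4+1 = 2 carry 1
  1+6+1 = 0 carry 1
  0+2+1 = 3
  6+2 = 0 carry 1
  6+3+1 = 2 carry 1
  1+5+1 = 7
  3+7 = 2 carry 1
  0+6+1 = 7
  6+6 = 4 carry 1
  1+1+1 = 3

0o34727203024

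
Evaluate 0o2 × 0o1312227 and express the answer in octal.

0o2624456

Multiply each base-8 digit by 2, carrying:
  7×2 = 14 → write 6 carry 1
  2×2+1 = 5 → write 5
  2×2 = 4 → write 4
  2×2 = 4 → write 4
  1×2 = 2 → write 2
  3×2 = 6 → write 6
  1×2 = 2 → write 2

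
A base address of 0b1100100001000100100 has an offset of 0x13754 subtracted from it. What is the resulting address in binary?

0b1010000101011010000

0x13754 = 0b10011011101010100 in binary.
Subtract column by column in base 2:
  0-0 → 0
  0-0 → 0
  1-1 → 0
  0-0 → 0
  0-1 → 1 (borrow)
  1-0-1 → 0
  0-1 → 1 (borrow)
  0-0-1 → 1 (borrow)
  0-1-1 → 0 (borrow)
  1-1-1 → 1 (borrow)
  0-1-1 → 0 (borrow)
  0-0-1 → 1 (borrow)
  0-1-1 → 0 (borrow)
  0-1-1 → 0 (borrow)
  1-0-1 → 0
  0-0 → 0
  0-1 → 1 (borrow)
  1-0-1 → 0
  1-0 → 1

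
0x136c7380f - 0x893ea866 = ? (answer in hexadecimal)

Subtract column by column in base 16:
  f-6 → 9
  0-6 → a (borrow)
  8-8-1 → f (borrow)
  3-a-1 → 8 (borrow)
  7-e-1 → 8 (borrow)
  c-3-1 → 8
  6-9 → d (borrow)
  3-8-1 → a (borrow)
  1-0-1 → 0

0xad888fa9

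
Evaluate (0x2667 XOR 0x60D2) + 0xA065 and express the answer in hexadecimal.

First 0x2667 XOR 0x60D2 = 0x46B5.
Add column by column in base 16, right to left:
  5+5 = A
  B+6 = 1 carry 1
  6+0+1 = 7
  4+A = E

0xE71A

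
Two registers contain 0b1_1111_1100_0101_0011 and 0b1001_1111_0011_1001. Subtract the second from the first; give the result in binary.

0b10101110100011010

Subtract column by column in base 2:
  1-1 → 0
  1-0 → 1
  0-0 → 0
  0-1 → 1 (borrow)
  1-1-1 → 1 (borrow)
  0-1-1 → 0 (borrow)
  1-0-1 → 0
  0-0 → 0
  0-1 → 1 (borrow)
  0-1-1 → 0 (borrow)
  1-1-1 → 1 (borrow)
  1-1-1 → 1 (borrow)
  1-1-1 → 1 (borrow)
  1-0-1 → 0
  1-0 → 1
  1-1 → 0
  1-0 → 1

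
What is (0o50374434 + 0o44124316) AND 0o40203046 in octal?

Add column by column in base 8, right to left:
  4+6 = 2 carry 1
  3+1+1 = 5
  4+3 = 7
  4+4 = 0 carry 1
  7+2+1 = 2 carry 1
  3+1+1 = 5
  0+4 = 4
  5+4 = 1 carry 1
  final carry 1
Sum = 0o114520752; now AND with 0o40203046:
  1&0=0, 1&4=0, 4&0=0, 5&2=0, 2&0=0, 0&3=0, 7&0=0, 5&4=4, 2&6=2

0o42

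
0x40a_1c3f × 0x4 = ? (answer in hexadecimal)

Multiply each base-16 digit by 4, carrying:
  f×4 = 60 → write c carry 3
  3×4+3 = 15 → write f
  c×4 = 48 → write 0 carry 3
  1×4+3 = 7 → write 7
  a×4 = 40 → write 8 carry 2
  0×4+2 = 2 → write 2
  4×4 = 16 → write 0 carry 1
  remaining carry: 1

0x102870fc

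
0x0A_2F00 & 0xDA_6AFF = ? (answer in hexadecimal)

0x0A2A00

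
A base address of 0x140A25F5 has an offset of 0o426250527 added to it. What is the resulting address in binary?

0b11000011000110111011101001100

0x140A25F5 = 0b10100000010100010010111110101 in binary.
0o426250527 = 0b100010110010101000101010111 in binary.
Add column by column in base 2, right to left:
  1+1 = 0 carry 1
  0+1+1 = 0 carry 1
  1+1+1 = 1 carry 1
  0+0+1 = 1
  1+1 = 0 carry 1
  1+0+1 = 0 carry 1
  1+1+1 = 1 carry 1
  1+0+1 = 0 carry 1
  1+1+1 = 1 carry 1
  0+0+1 = 1
  1+0 = 1
  0+0 = 0
  0+1 = 1
  1+0 = 1
  0+1 = 1
  0+0 = 0
  0+1 = 1
  1+0 = 1
  0+0 = 0
  1+1 = 0 carry 1
  0+1+1 = 0 carry 1
  0+0+1 = 1
  0+1 = 1
  0+0 = 0
  0+0 = 0
  0+0 = 0
  1+1 = 0 carry 1
  0+0+1 = 1
  1+0 = 1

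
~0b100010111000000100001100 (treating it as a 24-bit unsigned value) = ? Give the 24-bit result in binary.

0b011101000111111011110011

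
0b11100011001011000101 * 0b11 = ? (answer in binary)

0b1010101001100001001111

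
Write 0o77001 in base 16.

0x7e01

Each octal digit is 3 bits: 7=111 7=111 0=000 0=000 1=001.
Group the bits into nibbles: 0111 1110 0000 0001 → 7e01.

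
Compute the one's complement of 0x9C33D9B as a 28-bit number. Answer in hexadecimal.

0x63CC264

Each hex digit d becomes F−d:
  9→6, C→3, 3→C, 3→C, D→2, 9→6, B→4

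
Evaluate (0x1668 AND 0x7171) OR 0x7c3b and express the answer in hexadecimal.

0x7c7b

0x1668 AND 0x7171 = 0x1060.
Then OR with 0x7c3b.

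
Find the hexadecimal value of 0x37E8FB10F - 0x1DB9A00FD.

0x1A2F5B012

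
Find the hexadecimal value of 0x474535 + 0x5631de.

0x9d7713

Add column by column in base 16, right to left:
  5+e = 3 carry 1
  3+d+1 = 1 carry 1
  5+1+1 = 7
  4+3 = 7
  7+6 = d
  4+5 = 9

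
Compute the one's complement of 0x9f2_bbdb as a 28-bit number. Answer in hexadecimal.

Each hex digit d becomes f−d:
  9→6, f→0, 2→d, b→4, b→4, d→2, b→4

0x60d4424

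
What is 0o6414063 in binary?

0b110100001100000110011

Each octal digit is 3 bits: 6=110 4=100 1=001 4=100 0=000 6=110 3=011.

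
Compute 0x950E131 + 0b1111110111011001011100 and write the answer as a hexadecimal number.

0x990578D

0b1111110111011001011100 = 0x3F765C in hexadecimal.
Add column by column in base 16, right to left:
  1+C = D
  3+5 = 8
  1+6 = 7
  E+7 = 5 carry 1
  0+F+1 = 0 carry 1
  5+3+1 = 9
  9+0 = 9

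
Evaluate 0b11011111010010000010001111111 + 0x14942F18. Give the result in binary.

0b110000011111010011001110010111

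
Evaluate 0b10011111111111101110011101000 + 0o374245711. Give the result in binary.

0o374245711 = 0b11111100010100101111001001 in binary.
Add column by column in base 2, right to left:
  0+1 = 1
  0+0 = 0
  0+0 = 0
  1+1 = 0 carry 1
  0+0+1 = 1
  1+0 = 1
  1+1 = 0 carry 1
  1+1+1 = 1 carry 1
  0+1+1 = 0 carry 1
  0+1+1 = 0 carry 1
  1+0+1 = 0 carry 1
  1+1+1 = 1 carry 1
  1+0+1 = 0 carry 1
  0+0+1 = 1
  1+1 = 0 carry 1
  1+0+1 = 0 carry 1
  1+1+1 = 1 carry 1
  1+0+1 = 0 carry 1
  1+0+1 = 0 carry 1
  1+0+1 = 0 carry 1
  1+1+1 = 1 carry 1
  1+1+1 = 1 carry 1
  1+1+1 = 1 carry 1
  1+1+1 = 1 carry 1
  1+1+1 = 1 carry 1
  1+1+1 = 1 carry 1
  0+0+1 = 1
  0+0 = 0
  1+0 = 1

0b10111111100010010100010110001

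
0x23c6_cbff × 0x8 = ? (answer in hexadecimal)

0x11e365ff8

Multiply each base-16 digit by 8, carrying:
  f×8 = 120 → write 8 carry 7
  f×8+7 = 127 → write f carry 7
  b×8+7 = 95 → write f carry 5
  c×8+5 = 101 → write 5 carry 6
  6×8+6 = 54 → write 6 carry 3
  c×8+3 = 99 → write 3 carry 6
  3×8+6 = 30 → write e carry 1
  2×8+1 = 17 → write 1 carry 1
  remaining carry: 1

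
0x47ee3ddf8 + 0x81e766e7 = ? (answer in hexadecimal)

Add column by column in base 16, right to left:
  8+7 = f
  f+e = d carry 1
  d+6+1 = 4 carry 1
  d+6+1 = 4 carry 1
  3+7+1 = b
  e+e = c carry 1
  e+1+1 = 0 carry 1
  7+8+1 = 0 carry 1
  4+0+1 = 5

0x500cb44df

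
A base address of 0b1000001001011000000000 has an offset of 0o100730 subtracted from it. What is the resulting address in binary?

0b1000000001010000101000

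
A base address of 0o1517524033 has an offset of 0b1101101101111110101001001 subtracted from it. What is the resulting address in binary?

0o1517524033 = 0b1101001111101010100000011011 in binary.
Subtract column by column in base 2:
  1-1 → 0
  1-0 → 1
  0-0 → 0
  1-1 → 0
  1-0 → 1
  0-0 → 0
  0-1 → 1 (borrow)
  0-0-1 → 1 (borrow)
  0-1-1 → 0 (borrow)
  0-0-1 → 1 (borrow)
  0-1-1 → 0 (borrow)
  1-1-1 → 1 (borrow)
  0-1-1 → 0 (borrow)
  1-1-1 → 1 (borrow)
  0-1-1 → 0 (borrow)
  1-1-1 → 1 (borrow)
  0-0-1 → 1 (borrow)
  1-1-1 → 1 (borrow)
  1-1-1 → 1 (borrow)
  1-0-1 → 0
  1-1 → 0
  1-1 → 0
  0-0 → 0
  0-1 → 1 (borrow)
  1-1-1 → 1 (borrow)
  0-0-1 → 1 (borrow)
  1-0-1 → 0
  1-0 → 1

0b1011100001111010101011010010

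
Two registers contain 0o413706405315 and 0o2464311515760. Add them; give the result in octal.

0o3100220123275

Add column by column in base 8, right to left:
  5+0 = 5
  1+6 = 7
  3+7 = 2 carry 1
  5+5+1 = 3 carry 1
  0+1+1 = 2
  4+5 = 1 carry 1
  6+1+1 = 0 carry 1
  0+1+1 = 2
  7+3 = 2 carry 1
  3+4+1 = 0 carry 1
  1+6+1 = 0 carry 1
  4+4+1 = 1 carry 1
  0+2+1 = 3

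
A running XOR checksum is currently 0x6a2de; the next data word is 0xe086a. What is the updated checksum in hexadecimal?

0x8aab4

XOR each hex digit independently (no carries):
  6^e=8, a^0=a, 2^8=a, d^6=b, e^a=4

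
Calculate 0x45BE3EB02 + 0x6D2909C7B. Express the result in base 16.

0xB2E74877D

Add column by column in base 16, right to left:
  2+B = D
  0+7 = 7
  B+C = 7 carry 1
  E+9+1 = 8 carry 1
  3+0+1 = 4
  E+9 = 7 carry 1
  B+2+1 = E
  5+D = 2 carry 1
  4+6+1 = B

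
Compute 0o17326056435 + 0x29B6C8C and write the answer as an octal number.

0o17574744651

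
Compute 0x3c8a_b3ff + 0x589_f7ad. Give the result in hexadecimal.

Add column by column in base 16, right to left:
  f+d = c carry 1
  f+a+1 = a carry 1
  3+7+1 = b
  b+f = a carry 1
  a+9+1 = 4 carry 1
  8+8+1 = 1 carry 1
  c+5+1 = 2 carry 1
  3+0+1 = 4

0x4214abac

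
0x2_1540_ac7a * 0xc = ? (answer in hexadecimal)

0x18ff0815b8

Multiply each base-16 digit by 12, carrying:
  a×12 = 120 → write 8 carry 7
  7×12+7 = 91 → write b carry 5
  c×12+5 = 149 → write 5 carry 9
  a×12+9 = 129 → write 1 carry 8
  0×12+8 = 8 → write 8
  4×12 = 48 → write 0 carry 3
  5×12+3 = 63 → write f carry 3
  1×12+3 = 15 → write f
  2×12 = 24 → write 8 carry 1
  remaining carry: 1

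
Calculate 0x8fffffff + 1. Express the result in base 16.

0x90000000

The trailing 7 digits are F (max in base 16), so adding 1 cascades: they roll to 0 and the next digit up increments.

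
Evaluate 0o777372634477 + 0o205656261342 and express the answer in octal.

Add column by column in base 8, right to left:
  7+2 = 1 carry 1
  7+4+1 = 4 carry 1
  4+3+1 = 0 carry 1
  4+1+1 = 6
  3+6 = 1 carry 1
  6+2+1 = 1 carry 1
  2+6+1 = 1 carry 1
  7+5+1 = 5 carry 1
  3+6+1 = 2 carry 1
  7+5+1 = 5 carry 1
  7+0+1 = 0 carry 1
  7+2+1 = 2 carry 1
  final carry 1

0o1205251116041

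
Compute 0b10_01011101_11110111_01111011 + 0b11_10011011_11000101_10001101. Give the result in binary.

0b101111110011011110100001000

Add column by column in base 2, right to left:
  1+1 = 0 carry 1
  1+0+1 = 0 carry 1
  0+1+1 = 0 carry 1
  1+1+1 = 1 carry 1
  1+0+1 = 0 carry 1
  1+0+1 = 0 carry 1
  1+0+1 = 0 carry 1
  0+1+1 = 0 carry 1
  1+1+1 = 1 carry 1
  1+0+1 = 0 carry 1
  1+1+1 = 1 carry 1
  0+0+1 = 1
  1+0 = 1
  1+0 = 1
  1+1 = 0 carry 1
  1+1+1 = 1 carry 1
  1+1+1 = 1 carry 1
  0+1+1 = 0 carry 1
  1+0+1 = 0 carry 1
  1+1+1 = 1 carry 1
  1+1+1 = 1 carry 1
  0+0+1 = 1
  1+0 = 1
  0+1 = 1
  0+1 = 1
  1+1 = 0 carry 1
  final carry 1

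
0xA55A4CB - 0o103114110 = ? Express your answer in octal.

0xA55A4CB = 0o1225322313 in octal.
Subtract column by column in base 8:
  3-0 → 3
  1-1 → 0
  3-1 → 2
  2-4 → 6 (borrow)
  2-1-1 → 0
  3-1 → 2
  5-3 → 2
  2-0 → 2
  2-1 → 1
  1-0 → 1

0o1122206203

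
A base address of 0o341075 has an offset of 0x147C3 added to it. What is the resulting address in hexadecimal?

0x30A00

0o341075 = 0x1C23D in hexadecimal.
Add column by column in base 16, right to left:
  D+3 = 0 carry 1
  3+C+1 = 0 carry 1
  2+7+1 = A
  C+4 = 0 carry 1
  1+1+1 = 3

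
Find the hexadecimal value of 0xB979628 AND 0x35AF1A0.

0x3129020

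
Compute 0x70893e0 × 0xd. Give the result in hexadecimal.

Multiply each base-16 digit by 13, carrying:
  0×13 = 0 → write 0
  e×13 = 182 → write 6 carry 11
  3×13+11 = 50 → write 2 carry 3
  9×13+3 = 120 → write 8 carry 7
  8×13+7 = 111 → write f carry 6
  0×13+6 = 6 → write 6
  7×13 = 91 → write b carry 5
  remaining carry: 5

0x5b6f8260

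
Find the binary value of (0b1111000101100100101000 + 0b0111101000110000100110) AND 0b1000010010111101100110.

0b10010101000110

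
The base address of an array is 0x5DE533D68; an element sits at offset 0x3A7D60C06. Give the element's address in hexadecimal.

Add column by column in base 16, right to left:
  8+6 = E
  6+0 = 6
  D+C = 9 carry 1
  3+0+1 = 4
  3+6 = 9
  5+D = 2 carry 1
  E+7+1 = 6 carry 1
  D+A+1 = 8 carry 1
  5+3+1 = 9

0x98629496E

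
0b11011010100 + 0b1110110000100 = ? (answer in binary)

Add column by column in base 2, right to left:
  0+0 = 0
  0+0 = 0
  1+1 = 0 carry 1
  0+0+1 = 1
  1+0 = 1
  0+0 = 0
  1+0 = 1
  1+1 = 0 carry 1
  0+1+1 = 0 carry 1
  1+0+1 = 0 carry 1
  1+1+1 = 1 carry 1
  0+1+1 = 0 carry 1
  0+1+1 = 0 carry 1
  final carry 1

0b10010001011000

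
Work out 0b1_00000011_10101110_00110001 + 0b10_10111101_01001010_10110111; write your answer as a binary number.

0b11110000001111100011101000

Add column by column in base 2, right to left:
  1+1 = 0 carry 1
  0+1+1 = 0 carry 1
  0+1+1 = 0 carry 1
  0+0+1 = 1
  1+1 = 0 carry 1
  1+1+1 = 1 carry 1
  0+0+1 = 1
  0+1 = 1
  0+0 = 0
  1+1 = 0 carry 1
  1+0+1 = 0 carry 1
  1+1+1 = 1 carry 1
  0+0+1 = 1
  1+0 = 1
  0+1 = 1
  1+0 = 1
  1+1 = 0 carry 1
  1+0+1 = 0 carry 1
  0+1+1 = 0 carry 1
  0+1+1 = 0 carry 1
  0+1+1 = 0 carry 1
  0+1+1 = 0 carry 1
  0+0+1 = 1
  0+1 = 1
  1+0 = 1
  0+1 = 1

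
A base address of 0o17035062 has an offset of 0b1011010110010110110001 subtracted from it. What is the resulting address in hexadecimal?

0xED481

0o17035062 = 0x3C3A32 in hexadecimal.
0b1011010110010110110001 = 0x2D65B1 in hexadecimal.
Subtract column by column in base 16:
  2-1 → 1
  3-B → 8 (borrow)
  A-5-1 → 4
  3-6 → D (borrow)
  C-D-1 → E (borrow)
  3-2-1 → 0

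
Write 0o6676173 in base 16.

Each octal digit is 3 bits: 6=110 6=110 7=111 6=110 1=001 7=111 3=011.
Group the bits into nibbles: 0001 1011 0111 1100 0111 1011 → 1b7c7b.

0x1b7c7b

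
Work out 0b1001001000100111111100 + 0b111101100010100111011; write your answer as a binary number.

0b10000110100111100110111

Add column by column in base 2, right to left:
  0+1 = 1
  0+1 = 1
  1+0 = 1
  1+1 = 0 carry 1
  1+1+1 = 1 carry 1
  1+1+1 = 1 carry 1
  1+0+1 = 0 carry 1
  1+0+1 = 0 carry 1
  1+1+1 = 1 carry 1
  0+0+1 = 1
  0+1 = 1
  1+0 = 1
  0+0 = 0
  0+0 = 0
  0+1 = 1
  1+1 = 0 carry 1
  0+0+1 = 1
  0+1 = 1
  1+1 = 0 carry 1
  0+1+1 = 0 carry 1
  0+1+1 = 0 carry 1
  1+0+1 = 0 carry 1
  final carry 1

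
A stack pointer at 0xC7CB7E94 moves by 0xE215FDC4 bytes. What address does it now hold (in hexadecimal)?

0x1A9E17C58

Add column by column in base 16, right to left:
  4+4 = 8
  9+C = 5 carry 1
  E+D+1 = C carry 1
  7+F+1 = 7 carry 1
  B+5+1 = 1 carry 1
  C+1+1 = E
  7+2 = 9
  C+E = A carry 1
  final carry 1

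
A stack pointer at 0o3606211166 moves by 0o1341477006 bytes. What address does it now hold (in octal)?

0o5147710174

Add column by column in base 8, right to left:
  6+6 = 4 carry 1
  6+0+1 = 7
  1+0 = 1
  1+7 = 0 carry 1
  1+7+1 = 1 carry 1
  2+4+1 = 7
  6+1 = 7
  0+4 = 4
  6+3 = 1 carry 1
  3+1+1 = 5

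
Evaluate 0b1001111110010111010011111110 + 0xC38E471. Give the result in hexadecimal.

0b1001111110010111010011111110 = 0x9F974FE in hexadecimal.
Add column by column in base 16, right to left:
  E+1 = F
  F+7 = 6 carry 1
  4+4+1 = 9
  7+E = 5 carry 1
  9+8+1 = 2 carry 1
  F+3+1 = 3 carry 1
  9+C+1 = 6 carry 1
  final carry 1

0x1632596F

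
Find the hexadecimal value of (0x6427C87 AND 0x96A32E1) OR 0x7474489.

0x6427C87 AND 0x96A32E1 = 0x0423081.
Then OR with 0x7474489.

0x7477489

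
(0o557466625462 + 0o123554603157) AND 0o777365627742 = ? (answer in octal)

Add column by column in base 8, right to left:
  2+7 = 1 carry 1
  6+5+1 = 4 carry 1
  4+1+1 = 6
  5+3 = 0 carry 1
  2+0+1 = 3
  6+6 = 4 carry 1
  6+4+1 = 3 carry 1
  6+5+1 = 4 carry 1
  4+5+1 = 2 carry 1
  7+3+1 = 3 carry 1
  5+2+1 = 0 carry 1
  5+1+1 = 7
Sum = 0o703243430641; now AND with 0o777365627742:
  7&7=7, 0&7=0, 3&7=3, 2&3=2, 4&6=4, 3&5=1, 4&6=4, 3&2=2, 0&7=0, 6&7=6, 4&4=4, 1&2=0

0o703241420640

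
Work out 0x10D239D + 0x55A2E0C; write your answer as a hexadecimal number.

0x66751A9

Add column by column in base 16, right to left:
  D+C = 9 carry 1
  9+0+1 = A
  3+E = 1 carry 1
  2+2+1 = 5
  D+A = 7 carry 1
  0+5+1 = 6
  1+5 = 6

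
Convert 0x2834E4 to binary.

Expand each hex digit to 4 bits: 2=0010 8=1000 3=0011 4=0100 E=1110 4=0100.

0b1010000011010011100100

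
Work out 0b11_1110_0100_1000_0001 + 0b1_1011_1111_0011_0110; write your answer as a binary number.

0b1011010001110110111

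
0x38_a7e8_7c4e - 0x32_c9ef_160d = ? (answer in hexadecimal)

0x5ddf96641

Subtract column by column in base 16:
  e-d → 1
  4-0 → 4
  c-6 → 6
  7-1 → 6
  8-f → 9 (borrow)
  e-e-1 → f (borrow)
  7-9-1 → d (borrow)
  a-c-1 → d (borrow)
  8-2-1 → 5
  3-3 → 0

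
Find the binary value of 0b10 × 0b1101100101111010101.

Multiply each base-2 digit by 2, carrying:
  1×2 = 2 → write 0 carry 1
  0×2+1 = 1 → write 1
  1×2 = 2 → write 0 carry 1
  0×2+1 = 1 → write 1
  1×2 = 2 → write 0 carry 1
  0×2+1 = 1 → write 1
  1×2 = 2 → write 0 carry 1
  1×2+1 = 3 → write 1 carry 1
  1×2+1 = 3 → write 1 carry 1
  1×2+1 = 3 → write 1 carry 1
  0×2+1 = 1 → write 1
  1×2 = 2 → write 0 carry 1
  0×2+1 = 1 → write 1
  0×2 = 0 → write 0
  1×2 = 2 → write 0 carry 1
  1×2+1 = 3 → write 1 carry 1
  0×2+1 = 1 → write 1
  1×2 = 2 → write 0 carry 1
  1×2+1 = 3 → write 1 carry 1
  remaining carry: 1

0b11011001011110101010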